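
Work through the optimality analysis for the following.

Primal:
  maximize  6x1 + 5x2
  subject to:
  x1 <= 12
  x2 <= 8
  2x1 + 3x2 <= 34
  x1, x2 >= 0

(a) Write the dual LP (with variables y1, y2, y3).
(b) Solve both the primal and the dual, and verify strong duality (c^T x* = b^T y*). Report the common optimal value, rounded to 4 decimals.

The standard primal-dual pair for 'max c^T x s.t. A x <= b, x >= 0' is:
  Dual:  min b^T y  s.t.  A^T y >= c,  y >= 0.

So the dual LP is:
  minimize  12y1 + 8y2 + 34y3
  subject to:
    y1 + 2y3 >= 6
    y2 + 3y3 >= 5
    y1, y2, y3 >= 0

Solving the primal: x* = (12, 3.3333).
  primal value c^T x* = 88.6667.
Solving the dual: y* = (2.6667, 0, 1.6667).
  dual value b^T y* = 88.6667.
Strong duality: c^T x* = b^T y*. Confirmed.

88.6667


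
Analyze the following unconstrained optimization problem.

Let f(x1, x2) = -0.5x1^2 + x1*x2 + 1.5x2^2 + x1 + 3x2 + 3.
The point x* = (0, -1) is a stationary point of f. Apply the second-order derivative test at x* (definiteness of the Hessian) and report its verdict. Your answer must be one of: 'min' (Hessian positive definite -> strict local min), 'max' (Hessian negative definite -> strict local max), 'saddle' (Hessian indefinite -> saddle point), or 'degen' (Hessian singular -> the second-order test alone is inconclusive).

Compute the Hessian H = grad^2 f:
  H = [[-1, 1], [1, 3]]
Verify stationarity: grad f(x*) = H x* + g = (0, 0).
Eigenvalues of H: -1.2361, 3.2361.
Eigenvalues have mixed signs, so H is indefinite -> x* is a saddle point.

saddle


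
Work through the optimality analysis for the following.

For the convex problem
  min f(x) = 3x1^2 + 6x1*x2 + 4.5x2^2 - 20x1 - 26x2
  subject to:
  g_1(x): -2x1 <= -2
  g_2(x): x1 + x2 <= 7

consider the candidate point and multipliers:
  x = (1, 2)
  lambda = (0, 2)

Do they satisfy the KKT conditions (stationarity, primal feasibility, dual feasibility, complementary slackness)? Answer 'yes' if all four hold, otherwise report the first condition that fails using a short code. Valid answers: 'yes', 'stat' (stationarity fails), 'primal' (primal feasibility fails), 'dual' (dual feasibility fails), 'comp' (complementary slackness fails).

Gradient of f: grad f(x) = Q x + c = (-2, -2)
Constraint values g_i(x) = a_i^T x - b_i:
  g_1((1, 2)) = 0
  g_2((1, 2)) = -4
Stationarity residual: grad f(x) + sum_i lambda_i a_i = (0, 0)
  -> stationarity OK
Primal feasibility (all g_i <= 0): OK
Dual feasibility (all lambda_i >= 0): OK
Complementary slackness (lambda_i * g_i(x) = 0 for all i): FAILS

Verdict: the first failing condition is complementary_slackness -> comp.

comp


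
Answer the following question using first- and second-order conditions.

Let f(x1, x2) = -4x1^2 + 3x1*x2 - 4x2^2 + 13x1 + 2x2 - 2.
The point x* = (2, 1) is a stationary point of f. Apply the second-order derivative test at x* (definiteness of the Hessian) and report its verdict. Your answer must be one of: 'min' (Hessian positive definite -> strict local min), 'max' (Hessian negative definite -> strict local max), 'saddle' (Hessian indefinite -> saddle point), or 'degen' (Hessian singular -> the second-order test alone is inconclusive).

Compute the Hessian H = grad^2 f:
  H = [[-8, 3], [3, -8]]
Verify stationarity: grad f(x*) = H x* + g = (0, 0).
Eigenvalues of H: -11, -5.
Both eigenvalues < 0, so H is negative definite -> x* is a strict local max.

max


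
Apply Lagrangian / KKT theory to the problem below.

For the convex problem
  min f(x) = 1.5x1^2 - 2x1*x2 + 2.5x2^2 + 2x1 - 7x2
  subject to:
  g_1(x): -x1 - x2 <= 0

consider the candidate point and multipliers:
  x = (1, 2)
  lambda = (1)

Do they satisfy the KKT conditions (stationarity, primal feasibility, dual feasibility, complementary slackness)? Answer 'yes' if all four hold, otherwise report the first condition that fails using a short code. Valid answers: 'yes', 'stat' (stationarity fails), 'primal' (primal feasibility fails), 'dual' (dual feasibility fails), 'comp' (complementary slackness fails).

Gradient of f: grad f(x) = Q x + c = (1, 1)
Constraint values g_i(x) = a_i^T x - b_i:
  g_1((1, 2)) = -3
Stationarity residual: grad f(x) + sum_i lambda_i a_i = (0, 0)
  -> stationarity OK
Primal feasibility (all g_i <= 0): OK
Dual feasibility (all lambda_i >= 0): OK
Complementary slackness (lambda_i * g_i(x) = 0 for all i): FAILS

Verdict: the first failing condition is complementary_slackness -> comp.

comp


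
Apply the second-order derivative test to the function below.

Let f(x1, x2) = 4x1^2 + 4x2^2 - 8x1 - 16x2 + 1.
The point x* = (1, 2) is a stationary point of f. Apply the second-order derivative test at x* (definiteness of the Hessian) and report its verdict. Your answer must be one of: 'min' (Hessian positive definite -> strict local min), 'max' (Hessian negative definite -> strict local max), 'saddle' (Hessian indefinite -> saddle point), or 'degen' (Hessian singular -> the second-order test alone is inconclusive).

Compute the Hessian H = grad^2 f:
  H = [[8, 0], [0, 8]]
Verify stationarity: grad f(x*) = H x* + g = (0, 0).
Eigenvalues of H: 8, 8.
Both eigenvalues > 0, so H is positive definite -> x* is a strict local min.

min


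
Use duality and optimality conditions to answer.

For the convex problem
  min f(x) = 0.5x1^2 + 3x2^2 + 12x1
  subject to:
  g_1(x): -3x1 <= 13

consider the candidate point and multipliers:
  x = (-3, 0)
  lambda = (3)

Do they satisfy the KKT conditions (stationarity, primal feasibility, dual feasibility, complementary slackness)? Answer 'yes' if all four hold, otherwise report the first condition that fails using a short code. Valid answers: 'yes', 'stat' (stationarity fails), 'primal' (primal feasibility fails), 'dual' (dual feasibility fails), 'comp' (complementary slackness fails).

Gradient of f: grad f(x) = Q x + c = (9, 0)
Constraint values g_i(x) = a_i^T x - b_i:
  g_1((-3, 0)) = -4
Stationarity residual: grad f(x) + sum_i lambda_i a_i = (0, 0)
  -> stationarity OK
Primal feasibility (all g_i <= 0): OK
Dual feasibility (all lambda_i >= 0): OK
Complementary slackness (lambda_i * g_i(x) = 0 for all i): FAILS

Verdict: the first failing condition is complementary_slackness -> comp.

comp


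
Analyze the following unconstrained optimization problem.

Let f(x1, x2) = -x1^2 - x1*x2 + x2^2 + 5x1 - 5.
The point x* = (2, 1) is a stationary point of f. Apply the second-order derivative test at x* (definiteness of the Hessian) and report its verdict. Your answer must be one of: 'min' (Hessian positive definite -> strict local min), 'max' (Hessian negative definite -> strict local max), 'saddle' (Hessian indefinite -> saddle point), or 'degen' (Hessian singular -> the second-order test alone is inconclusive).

Compute the Hessian H = grad^2 f:
  H = [[-2, -1], [-1, 2]]
Verify stationarity: grad f(x*) = H x* + g = (0, 0).
Eigenvalues of H: -2.2361, 2.2361.
Eigenvalues have mixed signs, so H is indefinite -> x* is a saddle point.

saddle


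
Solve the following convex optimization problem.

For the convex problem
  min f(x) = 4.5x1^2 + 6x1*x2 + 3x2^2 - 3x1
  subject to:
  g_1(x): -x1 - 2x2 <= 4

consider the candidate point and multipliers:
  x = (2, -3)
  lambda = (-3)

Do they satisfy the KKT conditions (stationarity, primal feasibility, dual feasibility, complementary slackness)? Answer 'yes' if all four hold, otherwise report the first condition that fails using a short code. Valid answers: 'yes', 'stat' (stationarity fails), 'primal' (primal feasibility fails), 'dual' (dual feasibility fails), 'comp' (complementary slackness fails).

Gradient of f: grad f(x) = Q x + c = (-3, -6)
Constraint values g_i(x) = a_i^T x - b_i:
  g_1((2, -3)) = 0
Stationarity residual: grad f(x) + sum_i lambda_i a_i = (0, 0)
  -> stationarity OK
Primal feasibility (all g_i <= 0): OK
Dual feasibility (all lambda_i >= 0): FAILS
Complementary slackness (lambda_i * g_i(x) = 0 for all i): OK

Verdict: the first failing condition is dual_feasibility -> dual.

dual


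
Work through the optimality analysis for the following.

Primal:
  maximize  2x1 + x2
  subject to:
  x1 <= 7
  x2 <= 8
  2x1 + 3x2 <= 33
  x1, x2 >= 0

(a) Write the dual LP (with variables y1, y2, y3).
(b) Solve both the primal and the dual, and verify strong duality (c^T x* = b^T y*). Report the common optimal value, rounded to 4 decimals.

The standard primal-dual pair for 'max c^T x s.t. A x <= b, x >= 0' is:
  Dual:  min b^T y  s.t.  A^T y >= c,  y >= 0.

So the dual LP is:
  minimize  7y1 + 8y2 + 33y3
  subject to:
    y1 + 2y3 >= 2
    y2 + 3y3 >= 1
    y1, y2, y3 >= 0

Solving the primal: x* = (7, 6.3333).
  primal value c^T x* = 20.3333.
Solving the dual: y* = (1.3333, 0, 0.3333).
  dual value b^T y* = 20.3333.
Strong duality: c^T x* = b^T y*. Confirmed.

20.3333


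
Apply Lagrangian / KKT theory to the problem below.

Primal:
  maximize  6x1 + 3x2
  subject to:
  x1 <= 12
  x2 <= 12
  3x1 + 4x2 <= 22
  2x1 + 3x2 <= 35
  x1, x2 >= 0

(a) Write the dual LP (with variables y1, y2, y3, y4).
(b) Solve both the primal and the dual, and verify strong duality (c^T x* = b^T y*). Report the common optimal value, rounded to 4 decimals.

The standard primal-dual pair for 'max c^T x s.t. A x <= b, x >= 0' is:
  Dual:  min b^T y  s.t.  A^T y >= c,  y >= 0.

So the dual LP is:
  minimize  12y1 + 12y2 + 22y3 + 35y4
  subject to:
    y1 + 3y3 + 2y4 >= 6
    y2 + 4y3 + 3y4 >= 3
    y1, y2, y3, y4 >= 0

Solving the primal: x* = (7.3333, 0).
  primal value c^T x* = 44.
Solving the dual: y* = (0, 0, 2, 0).
  dual value b^T y* = 44.
Strong duality: c^T x* = b^T y*. Confirmed.

44


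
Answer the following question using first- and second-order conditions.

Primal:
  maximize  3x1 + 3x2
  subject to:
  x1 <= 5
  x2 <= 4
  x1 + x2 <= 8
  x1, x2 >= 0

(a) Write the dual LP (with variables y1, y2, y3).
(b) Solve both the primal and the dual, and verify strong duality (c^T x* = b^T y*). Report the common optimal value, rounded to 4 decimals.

The standard primal-dual pair for 'max c^T x s.t. A x <= b, x >= 0' is:
  Dual:  min b^T y  s.t.  A^T y >= c,  y >= 0.

So the dual LP is:
  minimize  5y1 + 4y2 + 8y3
  subject to:
    y1 + y3 >= 3
    y2 + y3 >= 3
    y1, y2, y3 >= 0

Solving the primal: x* = (4, 4).
  primal value c^T x* = 24.
Solving the dual: y* = (0, 0, 3).
  dual value b^T y* = 24.
Strong duality: c^T x* = b^T y*. Confirmed.

24


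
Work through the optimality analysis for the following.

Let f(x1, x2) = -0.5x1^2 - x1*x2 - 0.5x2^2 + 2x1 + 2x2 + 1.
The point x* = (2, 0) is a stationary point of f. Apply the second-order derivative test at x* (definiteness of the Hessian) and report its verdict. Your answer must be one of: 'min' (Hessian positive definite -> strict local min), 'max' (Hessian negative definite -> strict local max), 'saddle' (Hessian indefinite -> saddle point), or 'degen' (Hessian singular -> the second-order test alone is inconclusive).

Compute the Hessian H = grad^2 f:
  H = [[-1, -1], [-1, -1]]
Verify stationarity: grad f(x*) = H x* + g = (0, 0).
Eigenvalues of H: -2, 0.
H has a zero eigenvalue (singular; negative semidefinite but not definite), so H is neither positive definite, negative definite, nor indefinite. The second-order test alone is inconclusive -> degen.
(Indeed, f is constant along the null direction of H through x*, so x* is not a strict local extremum.)

degen


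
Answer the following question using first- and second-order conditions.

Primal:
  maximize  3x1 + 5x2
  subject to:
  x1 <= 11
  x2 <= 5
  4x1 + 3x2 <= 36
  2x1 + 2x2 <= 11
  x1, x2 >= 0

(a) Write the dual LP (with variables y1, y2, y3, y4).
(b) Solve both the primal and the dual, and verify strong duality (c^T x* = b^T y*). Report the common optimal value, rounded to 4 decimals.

The standard primal-dual pair for 'max c^T x s.t. A x <= b, x >= 0' is:
  Dual:  min b^T y  s.t.  A^T y >= c,  y >= 0.

So the dual LP is:
  minimize  11y1 + 5y2 + 36y3 + 11y4
  subject to:
    y1 + 4y3 + 2y4 >= 3
    y2 + 3y3 + 2y4 >= 5
    y1, y2, y3, y4 >= 0

Solving the primal: x* = (0.5, 5).
  primal value c^T x* = 26.5.
Solving the dual: y* = (0, 2, 0, 1.5).
  dual value b^T y* = 26.5.
Strong duality: c^T x* = b^T y*. Confirmed.

26.5


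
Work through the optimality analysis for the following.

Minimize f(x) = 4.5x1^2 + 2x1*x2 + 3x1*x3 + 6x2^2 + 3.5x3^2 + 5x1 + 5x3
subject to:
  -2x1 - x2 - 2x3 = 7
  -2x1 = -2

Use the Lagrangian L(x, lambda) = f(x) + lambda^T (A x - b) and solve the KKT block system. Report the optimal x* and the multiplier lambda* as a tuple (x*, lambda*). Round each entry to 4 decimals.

Form the Lagrangian:
  L(x, lambda) = (1/2) x^T Q x + c^T x + lambda^T (A x - b)
Stationarity (grad_x L = 0): Q x + c + A^T lambda = 0.
Primal feasibility: A x = b.

This gives the KKT block system:
  [ Q   A^T ] [ x     ]   [-c ]
  [ A    0  ] [ lambda ] = [ b ]

Solving the linear system:
  x*      = (1, -1, -4)
  lambda* = (-10, 10)
  f(x*)   = 37.5

x* = (1, -1, -4), lambda* = (-10, 10)


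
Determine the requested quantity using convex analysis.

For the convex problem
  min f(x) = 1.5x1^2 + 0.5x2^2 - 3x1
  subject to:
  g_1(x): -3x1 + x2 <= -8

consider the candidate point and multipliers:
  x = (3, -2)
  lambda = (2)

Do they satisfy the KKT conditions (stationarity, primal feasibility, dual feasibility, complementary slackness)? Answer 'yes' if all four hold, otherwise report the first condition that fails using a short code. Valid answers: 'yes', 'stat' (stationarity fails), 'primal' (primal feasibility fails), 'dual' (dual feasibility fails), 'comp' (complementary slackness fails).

Gradient of f: grad f(x) = Q x + c = (6, -2)
Constraint values g_i(x) = a_i^T x - b_i:
  g_1((3, -2)) = -3
Stationarity residual: grad f(x) + sum_i lambda_i a_i = (0, 0)
  -> stationarity OK
Primal feasibility (all g_i <= 0): OK
Dual feasibility (all lambda_i >= 0): OK
Complementary slackness (lambda_i * g_i(x) = 0 for all i): FAILS

Verdict: the first failing condition is complementary_slackness -> comp.

comp


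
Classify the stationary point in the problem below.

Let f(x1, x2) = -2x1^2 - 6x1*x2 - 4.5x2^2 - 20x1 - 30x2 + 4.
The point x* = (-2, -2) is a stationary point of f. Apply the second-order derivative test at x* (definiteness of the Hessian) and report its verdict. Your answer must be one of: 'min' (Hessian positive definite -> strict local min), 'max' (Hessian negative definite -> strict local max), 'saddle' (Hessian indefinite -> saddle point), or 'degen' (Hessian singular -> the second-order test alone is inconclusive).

Compute the Hessian H = grad^2 f:
  H = [[-4, -6], [-6, -9]]
Verify stationarity: grad f(x*) = H x* + g = (0, 0).
Eigenvalues of H: -13, 0.
H has a zero eigenvalue (singular; negative semidefinite but not definite), so H is neither positive definite, negative definite, nor indefinite. The second-order test alone is inconclusive -> degen.
(Indeed, f is constant along the null direction of H through x*, so x* is not a strict local extremum.)

degen


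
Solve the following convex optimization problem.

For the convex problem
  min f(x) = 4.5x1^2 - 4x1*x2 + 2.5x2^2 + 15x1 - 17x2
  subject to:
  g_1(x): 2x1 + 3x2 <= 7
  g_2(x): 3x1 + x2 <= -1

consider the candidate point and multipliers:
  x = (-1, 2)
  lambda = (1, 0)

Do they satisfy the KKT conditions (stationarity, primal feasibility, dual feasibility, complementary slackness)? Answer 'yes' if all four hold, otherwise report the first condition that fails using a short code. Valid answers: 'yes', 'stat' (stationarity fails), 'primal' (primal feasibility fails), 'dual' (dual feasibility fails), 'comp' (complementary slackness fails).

Gradient of f: grad f(x) = Q x + c = (-2, -3)
Constraint values g_i(x) = a_i^T x - b_i:
  g_1((-1, 2)) = -3
  g_2((-1, 2)) = 0
Stationarity residual: grad f(x) + sum_i lambda_i a_i = (0, 0)
  -> stationarity OK
Primal feasibility (all g_i <= 0): OK
Dual feasibility (all lambda_i >= 0): OK
Complementary slackness (lambda_i * g_i(x) = 0 for all i): FAILS

Verdict: the first failing condition is complementary_slackness -> comp.

comp


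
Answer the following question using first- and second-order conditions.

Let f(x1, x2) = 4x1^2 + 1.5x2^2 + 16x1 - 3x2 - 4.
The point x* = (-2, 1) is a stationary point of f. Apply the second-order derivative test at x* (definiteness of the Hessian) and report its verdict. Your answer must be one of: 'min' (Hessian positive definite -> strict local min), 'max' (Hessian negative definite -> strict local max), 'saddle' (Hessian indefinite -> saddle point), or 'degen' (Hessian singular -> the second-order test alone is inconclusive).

Compute the Hessian H = grad^2 f:
  H = [[8, 0], [0, 3]]
Verify stationarity: grad f(x*) = H x* + g = (0, 0).
Eigenvalues of H: 3, 8.
Both eigenvalues > 0, so H is positive definite -> x* is a strict local min.

min


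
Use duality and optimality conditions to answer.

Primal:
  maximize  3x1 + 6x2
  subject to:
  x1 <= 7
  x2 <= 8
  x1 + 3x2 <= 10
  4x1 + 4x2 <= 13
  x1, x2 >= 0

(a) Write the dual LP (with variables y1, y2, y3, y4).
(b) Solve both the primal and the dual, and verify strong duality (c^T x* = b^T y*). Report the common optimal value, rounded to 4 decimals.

The standard primal-dual pair for 'max c^T x s.t. A x <= b, x >= 0' is:
  Dual:  min b^T y  s.t.  A^T y >= c,  y >= 0.

So the dual LP is:
  minimize  7y1 + 8y2 + 10y3 + 13y4
  subject to:
    y1 + y3 + 4y4 >= 3
    y2 + 3y3 + 4y4 >= 6
    y1, y2, y3, y4 >= 0

Solving the primal: x* = (0, 3.25).
  primal value c^T x* = 19.5.
Solving the dual: y* = (0, 0, 0, 1.5).
  dual value b^T y* = 19.5.
Strong duality: c^T x* = b^T y*. Confirmed.

19.5


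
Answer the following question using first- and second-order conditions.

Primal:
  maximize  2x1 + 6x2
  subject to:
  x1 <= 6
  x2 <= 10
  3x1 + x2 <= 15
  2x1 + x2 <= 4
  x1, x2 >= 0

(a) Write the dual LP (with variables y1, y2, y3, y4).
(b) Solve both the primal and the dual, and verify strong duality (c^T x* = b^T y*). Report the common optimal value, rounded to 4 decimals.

The standard primal-dual pair for 'max c^T x s.t. A x <= b, x >= 0' is:
  Dual:  min b^T y  s.t.  A^T y >= c,  y >= 0.

So the dual LP is:
  minimize  6y1 + 10y2 + 15y3 + 4y4
  subject to:
    y1 + 3y3 + 2y4 >= 2
    y2 + y3 + y4 >= 6
    y1, y2, y3, y4 >= 0

Solving the primal: x* = (0, 4).
  primal value c^T x* = 24.
Solving the dual: y* = (0, 0, 0, 6).
  dual value b^T y* = 24.
Strong duality: c^T x* = b^T y*. Confirmed.

24


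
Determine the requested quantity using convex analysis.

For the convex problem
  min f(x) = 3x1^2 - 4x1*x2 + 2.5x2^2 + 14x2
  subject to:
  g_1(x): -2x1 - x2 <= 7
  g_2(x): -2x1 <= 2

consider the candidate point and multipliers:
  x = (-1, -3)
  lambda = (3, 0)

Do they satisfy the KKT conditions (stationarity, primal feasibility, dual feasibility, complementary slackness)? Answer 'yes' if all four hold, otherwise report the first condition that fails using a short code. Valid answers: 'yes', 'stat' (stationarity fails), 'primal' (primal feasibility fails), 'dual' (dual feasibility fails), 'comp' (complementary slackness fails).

Gradient of f: grad f(x) = Q x + c = (6, 3)
Constraint values g_i(x) = a_i^T x - b_i:
  g_1((-1, -3)) = -2
  g_2((-1, -3)) = 0
Stationarity residual: grad f(x) + sum_i lambda_i a_i = (0, 0)
  -> stationarity OK
Primal feasibility (all g_i <= 0): OK
Dual feasibility (all lambda_i >= 0): OK
Complementary slackness (lambda_i * g_i(x) = 0 for all i): FAILS

Verdict: the first failing condition is complementary_slackness -> comp.

comp


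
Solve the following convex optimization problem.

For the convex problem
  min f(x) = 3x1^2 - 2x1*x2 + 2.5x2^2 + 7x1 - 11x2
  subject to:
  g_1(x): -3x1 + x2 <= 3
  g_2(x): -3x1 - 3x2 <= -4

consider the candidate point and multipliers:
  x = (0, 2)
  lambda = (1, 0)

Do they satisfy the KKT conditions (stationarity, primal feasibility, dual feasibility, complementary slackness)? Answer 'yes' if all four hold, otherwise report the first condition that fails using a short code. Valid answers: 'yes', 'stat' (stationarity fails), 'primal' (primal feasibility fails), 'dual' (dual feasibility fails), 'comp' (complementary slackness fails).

Gradient of f: grad f(x) = Q x + c = (3, -1)
Constraint values g_i(x) = a_i^T x - b_i:
  g_1((0, 2)) = -1
  g_2((0, 2)) = -2
Stationarity residual: grad f(x) + sum_i lambda_i a_i = (0, 0)
  -> stationarity OK
Primal feasibility (all g_i <= 0): OK
Dual feasibility (all lambda_i >= 0): OK
Complementary slackness (lambda_i * g_i(x) = 0 for all i): FAILS

Verdict: the first failing condition is complementary_slackness -> comp.

comp


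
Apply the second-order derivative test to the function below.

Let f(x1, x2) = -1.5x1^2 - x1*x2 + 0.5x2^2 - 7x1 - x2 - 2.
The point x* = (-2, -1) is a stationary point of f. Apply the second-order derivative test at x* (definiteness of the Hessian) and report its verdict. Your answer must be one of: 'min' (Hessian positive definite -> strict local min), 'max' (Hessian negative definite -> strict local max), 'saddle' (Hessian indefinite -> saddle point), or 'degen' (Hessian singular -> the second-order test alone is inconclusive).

Compute the Hessian H = grad^2 f:
  H = [[-3, -1], [-1, 1]]
Verify stationarity: grad f(x*) = H x* + g = (0, 0).
Eigenvalues of H: -3.2361, 1.2361.
Eigenvalues have mixed signs, so H is indefinite -> x* is a saddle point.

saddle


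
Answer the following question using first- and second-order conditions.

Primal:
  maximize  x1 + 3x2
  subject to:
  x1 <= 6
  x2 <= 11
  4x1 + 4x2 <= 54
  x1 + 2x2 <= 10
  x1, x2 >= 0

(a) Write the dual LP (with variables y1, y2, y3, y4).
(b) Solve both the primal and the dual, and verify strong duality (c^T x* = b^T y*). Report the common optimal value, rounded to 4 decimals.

The standard primal-dual pair for 'max c^T x s.t. A x <= b, x >= 0' is:
  Dual:  min b^T y  s.t.  A^T y >= c,  y >= 0.

So the dual LP is:
  minimize  6y1 + 11y2 + 54y3 + 10y4
  subject to:
    y1 + 4y3 + y4 >= 1
    y2 + 4y3 + 2y4 >= 3
    y1, y2, y3, y4 >= 0

Solving the primal: x* = (0, 5).
  primal value c^T x* = 15.
Solving the dual: y* = (0, 0, 0, 1.5).
  dual value b^T y* = 15.
Strong duality: c^T x* = b^T y*. Confirmed.

15


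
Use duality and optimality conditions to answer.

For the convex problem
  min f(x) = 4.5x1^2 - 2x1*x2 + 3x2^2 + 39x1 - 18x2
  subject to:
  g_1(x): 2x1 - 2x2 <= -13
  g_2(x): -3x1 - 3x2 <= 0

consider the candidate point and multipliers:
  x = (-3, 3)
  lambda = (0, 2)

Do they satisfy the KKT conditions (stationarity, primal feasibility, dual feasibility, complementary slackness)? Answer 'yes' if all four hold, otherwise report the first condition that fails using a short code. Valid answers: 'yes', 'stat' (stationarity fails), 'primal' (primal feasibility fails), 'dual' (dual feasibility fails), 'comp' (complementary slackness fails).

Gradient of f: grad f(x) = Q x + c = (6, 6)
Constraint values g_i(x) = a_i^T x - b_i:
  g_1((-3, 3)) = 1
  g_2((-3, 3)) = 0
Stationarity residual: grad f(x) + sum_i lambda_i a_i = (0, 0)
  -> stationarity OK
Primal feasibility (all g_i <= 0): FAILS
Dual feasibility (all lambda_i >= 0): OK
Complementary slackness (lambda_i * g_i(x) = 0 for all i): OK

Verdict: the first failing condition is primal_feasibility -> primal.

primal


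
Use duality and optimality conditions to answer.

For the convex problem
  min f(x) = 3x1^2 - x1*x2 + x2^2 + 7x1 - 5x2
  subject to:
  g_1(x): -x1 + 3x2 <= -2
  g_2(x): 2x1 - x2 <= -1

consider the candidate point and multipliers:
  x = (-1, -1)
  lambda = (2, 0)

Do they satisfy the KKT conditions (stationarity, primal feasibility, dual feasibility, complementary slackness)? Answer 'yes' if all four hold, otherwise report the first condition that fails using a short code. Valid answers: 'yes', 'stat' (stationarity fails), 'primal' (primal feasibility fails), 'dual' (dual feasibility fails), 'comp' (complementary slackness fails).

Gradient of f: grad f(x) = Q x + c = (2, -6)
Constraint values g_i(x) = a_i^T x - b_i:
  g_1((-1, -1)) = 0
  g_2((-1, -1)) = 0
Stationarity residual: grad f(x) + sum_i lambda_i a_i = (0, 0)
  -> stationarity OK
Primal feasibility (all g_i <= 0): OK
Dual feasibility (all lambda_i >= 0): OK
Complementary slackness (lambda_i * g_i(x) = 0 for all i): OK

Verdict: yes, KKT holds.

yes


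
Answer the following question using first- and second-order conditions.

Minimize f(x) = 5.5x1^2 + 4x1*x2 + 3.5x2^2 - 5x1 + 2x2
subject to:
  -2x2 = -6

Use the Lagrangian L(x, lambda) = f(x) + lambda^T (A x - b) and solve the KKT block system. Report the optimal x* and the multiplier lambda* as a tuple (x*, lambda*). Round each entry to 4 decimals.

Form the Lagrangian:
  L(x, lambda) = (1/2) x^T Q x + c^T x + lambda^T (A x - b)
Stationarity (grad_x L = 0): Q x + c + A^T lambda = 0.
Primal feasibility: A x = b.

This gives the KKT block system:
  [ Q   A^T ] [ x     ]   [-c ]
  [ A    0  ] [ lambda ] = [ b ]

Solving the linear system:
  x*      = (-0.6364, 3)
  lambda* = (10.2273)
  f(x*)   = 35.2727

x* = (-0.6364, 3), lambda* = (10.2273)


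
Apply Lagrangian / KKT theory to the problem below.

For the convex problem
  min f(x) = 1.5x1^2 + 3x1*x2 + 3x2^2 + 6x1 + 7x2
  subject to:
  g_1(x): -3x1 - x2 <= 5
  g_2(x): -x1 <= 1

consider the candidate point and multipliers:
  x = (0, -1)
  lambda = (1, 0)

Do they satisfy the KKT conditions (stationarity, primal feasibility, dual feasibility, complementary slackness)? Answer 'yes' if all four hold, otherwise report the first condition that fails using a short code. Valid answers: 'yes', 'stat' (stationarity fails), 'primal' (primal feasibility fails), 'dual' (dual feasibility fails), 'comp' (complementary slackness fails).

Gradient of f: grad f(x) = Q x + c = (3, 1)
Constraint values g_i(x) = a_i^T x - b_i:
  g_1((0, -1)) = -4
  g_2((0, -1)) = -1
Stationarity residual: grad f(x) + sum_i lambda_i a_i = (0, 0)
  -> stationarity OK
Primal feasibility (all g_i <= 0): OK
Dual feasibility (all lambda_i >= 0): OK
Complementary slackness (lambda_i * g_i(x) = 0 for all i): FAILS

Verdict: the first failing condition is complementary_slackness -> comp.

comp


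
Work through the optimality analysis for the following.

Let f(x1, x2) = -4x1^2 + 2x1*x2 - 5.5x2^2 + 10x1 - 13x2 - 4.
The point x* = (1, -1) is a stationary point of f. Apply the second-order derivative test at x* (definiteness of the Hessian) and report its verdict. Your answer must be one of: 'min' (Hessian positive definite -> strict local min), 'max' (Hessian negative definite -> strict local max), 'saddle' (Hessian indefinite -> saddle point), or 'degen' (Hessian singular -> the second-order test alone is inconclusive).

Compute the Hessian H = grad^2 f:
  H = [[-8, 2], [2, -11]]
Verify stationarity: grad f(x*) = H x* + g = (0, 0).
Eigenvalues of H: -12, -7.
Both eigenvalues < 0, so H is negative definite -> x* is a strict local max.

max


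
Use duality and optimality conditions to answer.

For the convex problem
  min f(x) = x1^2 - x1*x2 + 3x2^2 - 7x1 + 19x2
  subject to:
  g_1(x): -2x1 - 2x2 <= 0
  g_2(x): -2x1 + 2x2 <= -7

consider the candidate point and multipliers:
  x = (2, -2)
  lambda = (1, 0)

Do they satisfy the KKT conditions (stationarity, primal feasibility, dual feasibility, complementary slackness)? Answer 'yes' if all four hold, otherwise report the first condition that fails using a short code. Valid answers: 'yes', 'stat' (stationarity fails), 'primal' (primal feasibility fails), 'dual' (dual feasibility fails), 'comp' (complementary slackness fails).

Gradient of f: grad f(x) = Q x + c = (-1, 5)
Constraint values g_i(x) = a_i^T x - b_i:
  g_1((2, -2)) = 0
  g_2((2, -2)) = -1
Stationarity residual: grad f(x) + sum_i lambda_i a_i = (-3, 3)
  -> stationarity FAILS
Primal feasibility (all g_i <= 0): OK
Dual feasibility (all lambda_i >= 0): OK
Complementary slackness (lambda_i * g_i(x) = 0 for all i): OK

Verdict: the first failing condition is stationarity -> stat.

stat


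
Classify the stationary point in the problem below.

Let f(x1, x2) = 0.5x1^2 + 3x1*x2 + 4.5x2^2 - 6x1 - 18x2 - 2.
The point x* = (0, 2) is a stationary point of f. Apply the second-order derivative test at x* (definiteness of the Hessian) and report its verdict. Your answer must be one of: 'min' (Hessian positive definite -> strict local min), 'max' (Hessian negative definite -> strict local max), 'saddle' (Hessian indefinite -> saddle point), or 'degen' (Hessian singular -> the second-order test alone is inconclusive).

Compute the Hessian H = grad^2 f:
  H = [[1, 3], [3, 9]]
Verify stationarity: grad f(x*) = H x* + g = (0, 0).
Eigenvalues of H: 0, 10.
H has a zero eigenvalue (singular; positive semidefinite but not definite), so H is neither positive definite, negative definite, nor indefinite. The second-order test alone is inconclusive -> degen.
(Indeed, f is constant along the null direction of H through x*, so x* is not a strict local extremum.)

degen


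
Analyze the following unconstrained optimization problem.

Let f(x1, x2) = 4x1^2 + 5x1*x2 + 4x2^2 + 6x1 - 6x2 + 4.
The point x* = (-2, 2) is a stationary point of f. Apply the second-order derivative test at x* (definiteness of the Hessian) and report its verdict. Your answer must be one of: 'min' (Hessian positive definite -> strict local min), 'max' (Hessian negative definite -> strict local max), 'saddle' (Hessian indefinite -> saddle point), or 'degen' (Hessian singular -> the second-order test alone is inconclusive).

Compute the Hessian H = grad^2 f:
  H = [[8, 5], [5, 8]]
Verify stationarity: grad f(x*) = H x* + g = (0, 0).
Eigenvalues of H: 3, 13.
Both eigenvalues > 0, so H is positive definite -> x* is a strict local min.

min


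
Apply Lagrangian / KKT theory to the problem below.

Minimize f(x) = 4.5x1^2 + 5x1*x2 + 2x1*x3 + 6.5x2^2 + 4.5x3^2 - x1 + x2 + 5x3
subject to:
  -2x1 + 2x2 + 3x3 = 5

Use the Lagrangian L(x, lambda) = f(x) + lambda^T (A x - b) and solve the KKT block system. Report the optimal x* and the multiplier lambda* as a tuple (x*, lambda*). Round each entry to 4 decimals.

Form the Lagrangian:
  L(x, lambda) = (1/2) x^T Q x + c^T x + lambda^T (A x - b)
Stationarity (grad_x L = 0): Q x + c + A^T lambda = 0.
Primal feasibility: A x = b.

This gives the KKT block system:
  [ Q   A^T ] [ x     ]   [-c ]
  [ A    0  ] [ lambda ] = [ b ]

Solving the linear system:
  x*      = (-0.985, 0.7062, 0.5392)
  lambda* = (-2.6277)
  f(x*)   = 8.7629

x* = (-0.985, 0.7062, 0.5392), lambda* = (-2.6277)


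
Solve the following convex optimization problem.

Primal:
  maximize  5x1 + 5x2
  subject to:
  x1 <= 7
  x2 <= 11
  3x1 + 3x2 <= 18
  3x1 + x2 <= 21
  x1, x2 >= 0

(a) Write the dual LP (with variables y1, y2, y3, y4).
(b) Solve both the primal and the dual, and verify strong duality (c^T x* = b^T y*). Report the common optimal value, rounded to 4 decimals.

The standard primal-dual pair for 'max c^T x s.t. A x <= b, x >= 0' is:
  Dual:  min b^T y  s.t.  A^T y >= c,  y >= 0.

So the dual LP is:
  minimize  7y1 + 11y2 + 18y3 + 21y4
  subject to:
    y1 + 3y3 + 3y4 >= 5
    y2 + 3y3 + y4 >= 5
    y1, y2, y3, y4 >= 0

Solving the primal: x* = (6, 0).
  primal value c^T x* = 30.
Solving the dual: y* = (0, 0, 1.6667, 0).
  dual value b^T y* = 30.
Strong duality: c^T x* = b^T y*. Confirmed.

30


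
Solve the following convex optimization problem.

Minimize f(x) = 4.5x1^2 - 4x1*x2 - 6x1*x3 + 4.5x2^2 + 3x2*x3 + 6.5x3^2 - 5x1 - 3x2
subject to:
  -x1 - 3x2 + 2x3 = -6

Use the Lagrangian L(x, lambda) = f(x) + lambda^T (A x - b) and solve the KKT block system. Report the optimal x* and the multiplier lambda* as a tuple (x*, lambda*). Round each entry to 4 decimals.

Form the Lagrangian:
  L(x, lambda) = (1/2) x^T Q x + c^T x + lambda^T (A x - b)
Stationarity (grad_x L = 0): Q x + c + A^T lambda = 0.
Primal feasibility: A x = b.

This gives the KKT block system:
  [ Q   A^T ] [ x     ]   [-c ]
  [ A    0  ] [ lambda ] = [ b ]

Solving the linear system:
  x*      = (1.4731, 1.5466, 0.0565)
  lambda* = (1.7322)
  f(x*)   = -0.8058

x* = (1.4731, 1.5466, 0.0565), lambda* = (1.7322)


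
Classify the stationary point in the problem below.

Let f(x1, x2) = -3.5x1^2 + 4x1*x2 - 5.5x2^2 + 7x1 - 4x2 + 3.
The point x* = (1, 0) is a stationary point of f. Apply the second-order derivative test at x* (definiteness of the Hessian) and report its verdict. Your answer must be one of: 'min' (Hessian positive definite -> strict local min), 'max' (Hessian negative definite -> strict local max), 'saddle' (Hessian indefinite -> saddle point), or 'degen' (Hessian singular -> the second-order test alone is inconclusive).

Compute the Hessian H = grad^2 f:
  H = [[-7, 4], [4, -11]]
Verify stationarity: grad f(x*) = H x* + g = (0, 0).
Eigenvalues of H: -13.4721, -4.5279.
Both eigenvalues < 0, so H is negative definite -> x* is a strict local max.

max


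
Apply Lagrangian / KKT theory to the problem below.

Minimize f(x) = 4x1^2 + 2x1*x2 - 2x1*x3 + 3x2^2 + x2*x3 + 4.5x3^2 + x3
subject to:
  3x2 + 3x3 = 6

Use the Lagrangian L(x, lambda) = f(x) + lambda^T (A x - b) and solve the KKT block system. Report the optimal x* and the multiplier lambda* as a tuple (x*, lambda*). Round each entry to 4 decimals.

Form the Lagrangian:
  L(x, lambda) = (1/2) x^T Q x + c^T x + lambda^T (A x - b)
Stationarity (grad_x L = 0): Q x + c + A^T lambda = 0.
Primal feasibility: A x = b.

This gives the KKT block system:
  [ Q   A^T ] [ x     ]   [-c ]
  [ A    0  ] [ lambda ] = [ b ]

Solving the linear system:
  x*      = (-0.1818, 1.3636, 0.6364)
  lambda* = (-2.8182)
  f(x*)   = 8.7727

x* = (-0.1818, 1.3636, 0.6364), lambda* = (-2.8182)


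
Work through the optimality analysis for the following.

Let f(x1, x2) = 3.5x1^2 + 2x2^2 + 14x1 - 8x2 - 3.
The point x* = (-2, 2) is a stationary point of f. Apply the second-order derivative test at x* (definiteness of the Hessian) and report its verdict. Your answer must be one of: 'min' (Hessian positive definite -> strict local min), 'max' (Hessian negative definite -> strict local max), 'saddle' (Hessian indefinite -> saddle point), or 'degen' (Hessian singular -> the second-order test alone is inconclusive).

Compute the Hessian H = grad^2 f:
  H = [[7, 0], [0, 4]]
Verify stationarity: grad f(x*) = H x* + g = (0, 0).
Eigenvalues of H: 4, 7.
Both eigenvalues > 0, so H is positive definite -> x* is a strict local min.

min


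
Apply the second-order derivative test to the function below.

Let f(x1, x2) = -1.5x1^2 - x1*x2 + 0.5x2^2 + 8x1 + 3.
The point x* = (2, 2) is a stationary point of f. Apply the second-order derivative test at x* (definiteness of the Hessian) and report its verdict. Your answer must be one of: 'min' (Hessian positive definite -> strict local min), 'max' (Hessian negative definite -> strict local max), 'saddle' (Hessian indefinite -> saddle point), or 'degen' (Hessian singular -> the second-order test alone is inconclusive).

Compute the Hessian H = grad^2 f:
  H = [[-3, -1], [-1, 1]]
Verify stationarity: grad f(x*) = H x* + g = (0, 0).
Eigenvalues of H: -3.2361, 1.2361.
Eigenvalues have mixed signs, so H is indefinite -> x* is a saddle point.

saddle


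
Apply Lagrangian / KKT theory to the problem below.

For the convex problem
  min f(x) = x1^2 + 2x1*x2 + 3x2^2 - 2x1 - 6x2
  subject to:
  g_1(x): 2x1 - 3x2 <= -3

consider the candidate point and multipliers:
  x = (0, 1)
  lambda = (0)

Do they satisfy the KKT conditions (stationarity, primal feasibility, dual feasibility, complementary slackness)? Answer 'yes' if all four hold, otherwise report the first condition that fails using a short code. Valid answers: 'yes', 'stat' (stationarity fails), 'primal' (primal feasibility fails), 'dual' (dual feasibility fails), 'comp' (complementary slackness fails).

Gradient of f: grad f(x) = Q x + c = (0, 0)
Constraint values g_i(x) = a_i^T x - b_i:
  g_1((0, 1)) = 0
Stationarity residual: grad f(x) + sum_i lambda_i a_i = (0, 0)
  -> stationarity OK
Primal feasibility (all g_i <= 0): OK
Dual feasibility (all lambda_i >= 0): OK
Complementary slackness (lambda_i * g_i(x) = 0 for all i): OK

Verdict: yes, KKT holds.

yes


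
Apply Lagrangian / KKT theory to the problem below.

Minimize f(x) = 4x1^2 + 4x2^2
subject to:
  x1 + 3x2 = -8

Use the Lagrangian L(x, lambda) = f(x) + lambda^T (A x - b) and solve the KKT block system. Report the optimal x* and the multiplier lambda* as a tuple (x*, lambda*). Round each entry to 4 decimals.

Form the Lagrangian:
  L(x, lambda) = (1/2) x^T Q x + c^T x + lambda^T (A x - b)
Stationarity (grad_x L = 0): Q x + c + A^T lambda = 0.
Primal feasibility: A x = b.

This gives the KKT block system:
  [ Q   A^T ] [ x     ]   [-c ]
  [ A    0  ] [ lambda ] = [ b ]

Solving the linear system:
  x*      = (-0.8, -2.4)
  lambda* = (6.4)
  f(x*)   = 25.6

x* = (-0.8, -2.4), lambda* = (6.4)


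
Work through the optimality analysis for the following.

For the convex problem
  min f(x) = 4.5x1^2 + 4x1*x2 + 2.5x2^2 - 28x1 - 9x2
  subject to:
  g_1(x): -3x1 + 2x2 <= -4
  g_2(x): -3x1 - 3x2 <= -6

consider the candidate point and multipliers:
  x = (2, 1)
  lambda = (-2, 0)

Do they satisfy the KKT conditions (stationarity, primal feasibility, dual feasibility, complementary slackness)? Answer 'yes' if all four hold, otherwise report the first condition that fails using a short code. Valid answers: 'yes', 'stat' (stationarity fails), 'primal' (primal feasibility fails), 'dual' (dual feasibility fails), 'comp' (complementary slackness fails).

Gradient of f: grad f(x) = Q x + c = (-6, 4)
Constraint values g_i(x) = a_i^T x - b_i:
  g_1((2, 1)) = 0
  g_2((2, 1)) = -3
Stationarity residual: grad f(x) + sum_i lambda_i a_i = (0, 0)
  -> stationarity OK
Primal feasibility (all g_i <= 0): OK
Dual feasibility (all lambda_i >= 0): FAILS
Complementary slackness (lambda_i * g_i(x) = 0 for all i): OK

Verdict: the first failing condition is dual_feasibility -> dual.

dual


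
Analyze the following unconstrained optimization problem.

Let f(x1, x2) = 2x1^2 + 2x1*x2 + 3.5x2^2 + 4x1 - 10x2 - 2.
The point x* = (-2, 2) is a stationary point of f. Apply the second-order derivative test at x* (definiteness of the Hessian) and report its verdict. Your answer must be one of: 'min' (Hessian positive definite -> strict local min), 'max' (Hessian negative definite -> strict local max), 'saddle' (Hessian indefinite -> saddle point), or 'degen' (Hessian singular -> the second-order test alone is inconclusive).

Compute the Hessian H = grad^2 f:
  H = [[4, 2], [2, 7]]
Verify stationarity: grad f(x*) = H x* + g = (0, 0).
Eigenvalues of H: 3, 8.
Both eigenvalues > 0, so H is positive definite -> x* is a strict local min.

min


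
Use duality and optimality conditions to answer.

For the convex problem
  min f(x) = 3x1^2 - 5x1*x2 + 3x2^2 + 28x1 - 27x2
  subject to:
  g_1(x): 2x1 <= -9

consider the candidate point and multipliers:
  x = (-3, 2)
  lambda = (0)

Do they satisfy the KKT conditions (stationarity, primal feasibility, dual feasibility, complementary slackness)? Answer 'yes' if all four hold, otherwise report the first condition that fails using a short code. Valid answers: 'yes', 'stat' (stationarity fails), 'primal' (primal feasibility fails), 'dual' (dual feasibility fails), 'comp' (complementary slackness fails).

Gradient of f: grad f(x) = Q x + c = (0, 0)
Constraint values g_i(x) = a_i^T x - b_i:
  g_1((-3, 2)) = 3
Stationarity residual: grad f(x) + sum_i lambda_i a_i = (0, 0)
  -> stationarity OK
Primal feasibility (all g_i <= 0): FAILS
Dual feasibility (all lambda_i >= 0): OK
Complementary slackness (lambda_i * g_i(x) = 0 for all i): OK

Verdict: the first failing condition is primal_feasibility -> primal.

primal


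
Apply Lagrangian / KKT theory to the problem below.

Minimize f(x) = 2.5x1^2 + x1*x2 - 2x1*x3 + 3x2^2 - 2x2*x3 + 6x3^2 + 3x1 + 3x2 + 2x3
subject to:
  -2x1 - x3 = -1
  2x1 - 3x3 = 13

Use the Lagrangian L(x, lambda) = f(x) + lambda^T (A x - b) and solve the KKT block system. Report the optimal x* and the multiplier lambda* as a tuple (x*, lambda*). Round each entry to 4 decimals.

Form the Lagrangian:
  L(x, lambda) = (1/2) x^T Q x + c^T x + lambda^T (A x - b)
Stationarity (grad_x L = 0): Q x + c + A^T lambda = 0.
Primal feasibility: A x = b.

This gives the KKT block system:
  [ Q   A^T ] [ x     ]   [-c ]
  [ A    0  ] [ lambda ] = [ b ]

Solving the linear system:
  x*      = (2, -1.8333, -3)
  lambda* = (-2.1458, -10.7292)
  f(x*)   = 65.9167

x* = (2, -1.8333, -3), lambda* = (-2.1458, -10.7292)
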